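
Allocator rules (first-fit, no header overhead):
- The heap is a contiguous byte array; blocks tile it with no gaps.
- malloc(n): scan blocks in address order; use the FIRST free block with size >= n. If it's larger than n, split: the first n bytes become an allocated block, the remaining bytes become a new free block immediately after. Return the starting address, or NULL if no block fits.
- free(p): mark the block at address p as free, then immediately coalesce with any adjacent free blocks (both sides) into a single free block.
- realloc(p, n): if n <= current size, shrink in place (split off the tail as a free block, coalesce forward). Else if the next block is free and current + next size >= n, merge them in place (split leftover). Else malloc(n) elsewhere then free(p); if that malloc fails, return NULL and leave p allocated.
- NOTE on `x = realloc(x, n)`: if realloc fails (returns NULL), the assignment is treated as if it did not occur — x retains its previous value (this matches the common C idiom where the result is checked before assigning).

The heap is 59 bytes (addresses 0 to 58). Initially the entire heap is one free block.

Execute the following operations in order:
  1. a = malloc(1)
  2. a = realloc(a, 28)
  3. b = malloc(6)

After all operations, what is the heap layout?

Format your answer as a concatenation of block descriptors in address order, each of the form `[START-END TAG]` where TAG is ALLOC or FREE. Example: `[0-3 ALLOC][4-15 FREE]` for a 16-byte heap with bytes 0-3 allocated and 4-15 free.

Op 1: a = malloc(1) -> a = 0; heap: [0-0 ALLOC][1-58 FREE]
Op 2: a = realloc(a, 28) -> a = 0; heap: [0-27 ALLOC][28-58 FREE]
Op 3: b = malloc(6) -> b = 28; heap: [0-27 ALLOC][28-33 ALLOC][34-58 FREE]

Answer: [0-27 ALLOC][28-33 ALLOC][34-58 FREE]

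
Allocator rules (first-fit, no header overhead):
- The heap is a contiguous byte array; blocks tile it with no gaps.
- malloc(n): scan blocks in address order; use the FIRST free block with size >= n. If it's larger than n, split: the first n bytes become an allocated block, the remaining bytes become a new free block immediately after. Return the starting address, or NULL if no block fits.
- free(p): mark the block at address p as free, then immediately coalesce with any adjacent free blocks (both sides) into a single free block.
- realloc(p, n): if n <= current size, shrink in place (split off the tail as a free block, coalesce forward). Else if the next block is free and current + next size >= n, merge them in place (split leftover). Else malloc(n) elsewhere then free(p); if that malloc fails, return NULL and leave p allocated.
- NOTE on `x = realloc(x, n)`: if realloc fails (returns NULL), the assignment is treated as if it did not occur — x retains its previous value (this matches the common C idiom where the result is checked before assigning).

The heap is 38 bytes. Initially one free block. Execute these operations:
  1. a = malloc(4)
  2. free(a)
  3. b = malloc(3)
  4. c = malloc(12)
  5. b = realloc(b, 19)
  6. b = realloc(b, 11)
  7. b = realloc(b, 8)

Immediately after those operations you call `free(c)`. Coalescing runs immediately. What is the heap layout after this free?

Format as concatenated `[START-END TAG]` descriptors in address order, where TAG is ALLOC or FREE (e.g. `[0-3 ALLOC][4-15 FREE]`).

Answer: [0-14 FREE][15-22 ALLOC][23-37 FREE]

Derivation:
Op 1: a = malloc(4) -> a = 0; heap: [0-3 ALLOC][4-37 FREE]
Op 2: free(a) -> (freed a); heap: [0-37 FREE]
Op 3: b = malloc(3) -> b = 0; heap: [0-2 ALLOC][3-37 FREE]
Op 4: c = malloc(12) -> c = 3; heap: [0-2 ALLOC][3-14 ALLOC][15-37 FREE]
Op 5: b = realloc(b, 19) -> b = 15; heap: [0-2 FREE][3-14 ALLOC][15-33 ALLOC][34-37 FREE]
Op 6: b = realloc(b, 11) -> b = 15; heap: [0-2 FREE][3-14 ALLOC][15-25 ALLOC][26-37 FREE]
Op 7: b = realloc(b, 8) -> b = 15; heap: [0-2 FREE][3-14 ALLOC][15-22 ALLOC][23-37 FREE]
free(c): c = 3 -> block [3-14 ALLOC]; mark free, coalesce with adjacent free neighbors -> [0-14 FREE][15-22 ALLOC][23-37 FREE]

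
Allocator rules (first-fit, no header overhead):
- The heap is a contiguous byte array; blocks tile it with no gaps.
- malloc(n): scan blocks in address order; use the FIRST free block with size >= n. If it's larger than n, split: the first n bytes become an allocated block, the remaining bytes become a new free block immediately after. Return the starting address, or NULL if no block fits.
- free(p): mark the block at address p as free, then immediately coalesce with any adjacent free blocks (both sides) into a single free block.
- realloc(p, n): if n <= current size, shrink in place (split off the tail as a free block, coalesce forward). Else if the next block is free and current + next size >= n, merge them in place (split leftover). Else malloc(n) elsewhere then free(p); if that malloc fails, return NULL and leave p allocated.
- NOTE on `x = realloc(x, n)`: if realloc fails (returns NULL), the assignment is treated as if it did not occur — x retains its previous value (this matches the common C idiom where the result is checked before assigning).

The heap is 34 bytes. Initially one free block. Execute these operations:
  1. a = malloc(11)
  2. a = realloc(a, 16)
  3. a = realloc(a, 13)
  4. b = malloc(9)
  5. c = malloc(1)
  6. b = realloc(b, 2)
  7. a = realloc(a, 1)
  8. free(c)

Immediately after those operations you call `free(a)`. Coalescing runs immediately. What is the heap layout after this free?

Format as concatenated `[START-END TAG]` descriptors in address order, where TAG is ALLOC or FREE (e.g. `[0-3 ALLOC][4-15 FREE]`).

Answer: [0-12 FREE][13-14 ALLOC][15-33 FREE]

Derivation:
Op 1: a = malloc(11) -> a = 0; heap: [0-10 ALLOC][11-33 FREE]
Op 2: a = realloc(a, 16) -> a = 0; heap: [0-15 ALLOC][16-33 FREE]
Op 3: a = realloc(a, 13) -> a = 0; heap: [0-12 ALLOC][13-33 FREE]
Op 4: b = malloc(9) -> b = 13; heap: [0-12 ALLOC][13-21 ALLOC][22-33 FREE]
Op 5: c = malloc(1) -> c = 22; heap: [0-12 ALLOC][13-21 ALLOC][22-22 ALLOC][23-33 FREE]
Op 6: b = realloc(b, 2) -> b = 13; heap: [0-12 ALLOC][13-14 ALLOC][15-21 FREE][22-22 ALLOC][23-33 FREE]
Op 7: a = realloc(a, 1) -> a = 0; heap: [0-0 ALLOC][1-12 FREE][13-14 ALLOC][15-21 FREE][22-22 ALLOC][23-33 FREE]
Op 8: free(c) -> (freed c); heap: [0-0 ALLOC][1-12 FREE][13-14 ALLOC][15-33 FREE]
free(a): a = 0 -> block [0-0 ALLOC]; mark free, coalesce with adjacent free neighbors -> [0-12 FREE][13-14 ALLOC][15-33 FREE]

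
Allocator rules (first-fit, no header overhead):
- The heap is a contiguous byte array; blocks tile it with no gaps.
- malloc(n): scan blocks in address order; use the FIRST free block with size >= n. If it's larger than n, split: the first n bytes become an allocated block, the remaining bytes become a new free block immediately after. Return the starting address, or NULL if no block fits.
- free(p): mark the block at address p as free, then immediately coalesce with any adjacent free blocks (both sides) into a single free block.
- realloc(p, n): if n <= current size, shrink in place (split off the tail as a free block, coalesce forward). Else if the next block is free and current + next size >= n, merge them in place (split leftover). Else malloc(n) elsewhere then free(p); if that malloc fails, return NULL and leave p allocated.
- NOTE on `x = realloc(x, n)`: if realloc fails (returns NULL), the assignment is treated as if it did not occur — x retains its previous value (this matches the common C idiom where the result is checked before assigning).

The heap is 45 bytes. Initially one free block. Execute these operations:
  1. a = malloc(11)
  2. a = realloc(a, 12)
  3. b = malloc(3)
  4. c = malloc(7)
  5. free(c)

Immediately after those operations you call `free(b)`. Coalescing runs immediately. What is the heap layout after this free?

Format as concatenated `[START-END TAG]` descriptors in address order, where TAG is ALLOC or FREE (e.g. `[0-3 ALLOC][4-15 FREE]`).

Op 1: a = malloc(11) -> a = 0; heap: [0-10 ALLOC][11-44 FREE]
Op 2: a = realloc(a, 12) -> a = 0; heap: [0-11 ALLOC][12-44 FREE]
Op 3: b = malloc(3) -> b = 12; heap: [0-11 ALLOC][12-14 ALLOC][15-44 FREE]
Op 4: c = malloc(7) -> c = 15; heap: [0-11 ALLOC][12-14 ALLOC][15-21 ALLOC][22-44 FREE]
Op 5: free(c) -> (freed c); heap: [0-11 ALLOC][12-14 ALLOC][15-44 FREE]
free(b): b = 12 -> block [12-14 ALLOC]; mark free, coalesce with adjacent free neighbors -> [0-11 ALLOC][12-44 FREE]

Answer: [0-11 ALLOC][12-44 FREE]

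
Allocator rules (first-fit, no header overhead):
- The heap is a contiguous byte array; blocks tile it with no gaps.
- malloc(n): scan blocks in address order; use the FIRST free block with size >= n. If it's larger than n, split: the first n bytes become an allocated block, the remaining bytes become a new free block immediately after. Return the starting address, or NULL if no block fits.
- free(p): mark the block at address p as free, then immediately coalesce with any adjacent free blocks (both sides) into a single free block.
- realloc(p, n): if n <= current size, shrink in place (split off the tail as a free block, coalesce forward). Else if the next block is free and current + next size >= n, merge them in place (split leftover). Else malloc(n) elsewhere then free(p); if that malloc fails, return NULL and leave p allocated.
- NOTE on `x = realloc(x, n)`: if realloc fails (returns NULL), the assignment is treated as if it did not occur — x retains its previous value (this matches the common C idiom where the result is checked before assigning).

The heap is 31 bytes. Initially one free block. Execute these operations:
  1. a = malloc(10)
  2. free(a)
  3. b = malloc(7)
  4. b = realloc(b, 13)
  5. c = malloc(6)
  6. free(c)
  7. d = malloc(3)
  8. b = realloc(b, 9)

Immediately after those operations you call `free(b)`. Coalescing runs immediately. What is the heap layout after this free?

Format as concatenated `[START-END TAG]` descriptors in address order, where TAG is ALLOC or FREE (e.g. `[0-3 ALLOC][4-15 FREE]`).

Answer: [0-12 FREE][13-15 ALLOC][16-30 FREE]

Derivation:
Op 1: a = malloc(10) -> a = 0; heap: [0-9 ALLOC][10-30 FREE]
Op 2: free(a) -> (freed a); heap: [0-30 FREE]
Op 3: b = malloc(7) -> b = 0; heap: [0-6 ALLOC][7-30 FREE]
Op 4: b = realloc(b, 13) -> b = 0; heap: [0-12 ALLOC][13-30 FREE]
Op 5: c = malloc(6) -> c = 13; heap: [0-12 ALLOC][13-18 ALLOC][19-30 FREE]
Op 6: free(c) -> (freed c); heap: [0-12 ALLOC][13-30 FREE]
Op 7: d = malloc(3) -> d = 13; heap: [0-12 ALLOC][13-15 ALLOC][16-30 FREE]
Op 8: b = realloc(b, 9) -> b = 0; heap: [0-8 ALLOC][9-12 FREE][13-15 ALLOC][16-30 FREE]
free(b): b = 0 -> block [0-8 ALLOC]; mark free, coalesce with adjacent free neighbors -> [0-12 FREE][13-15 ALLOC][16-30 FREE]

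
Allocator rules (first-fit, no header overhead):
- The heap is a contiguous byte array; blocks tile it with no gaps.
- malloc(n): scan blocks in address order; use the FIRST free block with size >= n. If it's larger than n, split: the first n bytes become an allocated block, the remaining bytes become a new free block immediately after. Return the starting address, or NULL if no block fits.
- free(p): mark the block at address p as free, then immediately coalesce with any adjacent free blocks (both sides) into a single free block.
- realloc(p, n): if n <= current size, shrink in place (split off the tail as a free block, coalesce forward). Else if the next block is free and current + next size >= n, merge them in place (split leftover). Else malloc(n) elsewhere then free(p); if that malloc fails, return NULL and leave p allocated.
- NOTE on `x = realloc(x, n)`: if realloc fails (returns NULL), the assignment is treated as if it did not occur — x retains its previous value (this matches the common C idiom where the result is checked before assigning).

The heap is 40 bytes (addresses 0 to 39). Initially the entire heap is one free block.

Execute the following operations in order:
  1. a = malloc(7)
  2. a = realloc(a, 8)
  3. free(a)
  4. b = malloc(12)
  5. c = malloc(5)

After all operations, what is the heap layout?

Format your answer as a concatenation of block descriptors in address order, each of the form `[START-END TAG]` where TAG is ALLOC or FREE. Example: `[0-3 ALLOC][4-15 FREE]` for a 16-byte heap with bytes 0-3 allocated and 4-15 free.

Answer: [0-11 ALLOC][12-16 ALLOC][17-39 FREE]

Derivation:
Op 1: a = malloc(7) -> a = 0; heap: [0-6 ALLOC][7-39 FREE]
Op 2: a = realloc(a, 8) -> a = 0; heap: [0-7 ALLOC][8-39 FREE]
Op 3: free(a) -> (freed a); heap: [0-39 FREE]
Op 4: b = malloc(12) -> b = 0; heap: [0-11 ALLOC][12-39 FREE]
Op 5: c = malloc(5) -> c = 12; heap: [0-11 ALLOC][12-16 ALLOC][17-39 FREE]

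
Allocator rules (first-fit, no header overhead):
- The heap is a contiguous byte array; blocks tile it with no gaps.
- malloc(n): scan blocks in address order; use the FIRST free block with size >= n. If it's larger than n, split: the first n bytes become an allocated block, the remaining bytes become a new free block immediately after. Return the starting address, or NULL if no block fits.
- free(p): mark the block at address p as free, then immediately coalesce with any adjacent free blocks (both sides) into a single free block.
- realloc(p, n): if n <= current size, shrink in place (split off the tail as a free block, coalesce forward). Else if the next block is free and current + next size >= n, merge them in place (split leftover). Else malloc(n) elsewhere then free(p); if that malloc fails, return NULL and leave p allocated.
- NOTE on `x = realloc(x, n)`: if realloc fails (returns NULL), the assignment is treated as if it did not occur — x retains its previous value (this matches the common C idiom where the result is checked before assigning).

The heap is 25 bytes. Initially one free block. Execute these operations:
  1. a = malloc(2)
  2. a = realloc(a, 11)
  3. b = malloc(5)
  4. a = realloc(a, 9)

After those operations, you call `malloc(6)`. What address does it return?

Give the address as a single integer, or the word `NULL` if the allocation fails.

Answer: 16

Derivation:
Op 1: a = malloc(2) -> a = 0; heap: [0-1 ALLOC][2-24 FREE]
Op 2: a = realloc(a, 11) -> a = 0; heap: [0-10 ALLOC][11-24 FREE]
Op 3: b = malloc(5) -> b = 11; heap: [0-10 ALLOC][11-15 ALLOC][16-24 FREE]
Op 4: a = realloc(a, 9) -> a = 0; heap: [0-8 ALLOC][9-10 FREE][11-15 ALLOC][16-24 FREE]
malloc(6): first-fit scan over [0-8 ALLOC][9-10 FREE][11-15 ALLOC][16-24 FREE] -> 16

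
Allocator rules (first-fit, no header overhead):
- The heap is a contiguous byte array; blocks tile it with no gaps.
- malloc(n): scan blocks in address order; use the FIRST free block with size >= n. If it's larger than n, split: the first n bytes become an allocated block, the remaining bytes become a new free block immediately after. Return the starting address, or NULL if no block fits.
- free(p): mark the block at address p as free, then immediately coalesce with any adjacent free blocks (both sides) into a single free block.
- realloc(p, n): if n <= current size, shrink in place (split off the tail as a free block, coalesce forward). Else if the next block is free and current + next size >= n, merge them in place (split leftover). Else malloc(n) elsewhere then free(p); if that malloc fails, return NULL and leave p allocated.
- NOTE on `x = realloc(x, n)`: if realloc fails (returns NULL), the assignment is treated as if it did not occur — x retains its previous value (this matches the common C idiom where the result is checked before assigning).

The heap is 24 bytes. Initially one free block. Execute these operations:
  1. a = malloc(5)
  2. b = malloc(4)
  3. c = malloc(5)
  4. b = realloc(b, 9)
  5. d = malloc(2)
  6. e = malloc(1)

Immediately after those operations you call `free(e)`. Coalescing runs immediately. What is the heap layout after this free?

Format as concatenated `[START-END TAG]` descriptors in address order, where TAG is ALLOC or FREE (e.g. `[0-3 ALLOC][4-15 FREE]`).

Op 1: a = malloc(5) -> a = 0; heap: [0-4 ALLOC][5-23 FREE]
Op 2: b = malloc(4) -> b = 5; heap: [0-4 ALLOC][5-8 ALLOC][9-23 FREE]
Op 3: c = malloc(5) -> c = 9; heap: [0-4 ALLOC][5-8 ALLOC][9-13 ALLOC][14-23 FREE]
Op 4: b = realloc(b, 9) -> b = 14; heap: [0-4 ALLOC][5-8 FREE][9-13 ALLOC][14-22 ALLOC][23-23 FREE]
Op 5: d = malloc(2) -> d = 5; heap: [0-4 ALLOC][5-6 ALLOC][7-8 FREE][9-13 ALLOC][14-22 ALLOC][23-23 FREE]
Op 6: e = malloc(1) -> e = 7; heap: [0-4 ALLOC][5-6 ALLOC][7-7 ALLOC][8-8 FREE][9-13 ALLOC][14-22 ALLOC][23-23 FREE]
free(e): e = 7 -> block [7-7 ALLOC]; mark free, coalesce with adjacent free neighbors -> [0-4 ALLOC][5-6 ALLOC][7-8 FREE][9-13 ALLOC][14-22 ALLOC][23-23 FREE]

Answer: [0-4 ALLOC][5-6 ALLOC][7-8 FREE][9-13 ALLOC][14-22 ALLOC][23-23 FREE]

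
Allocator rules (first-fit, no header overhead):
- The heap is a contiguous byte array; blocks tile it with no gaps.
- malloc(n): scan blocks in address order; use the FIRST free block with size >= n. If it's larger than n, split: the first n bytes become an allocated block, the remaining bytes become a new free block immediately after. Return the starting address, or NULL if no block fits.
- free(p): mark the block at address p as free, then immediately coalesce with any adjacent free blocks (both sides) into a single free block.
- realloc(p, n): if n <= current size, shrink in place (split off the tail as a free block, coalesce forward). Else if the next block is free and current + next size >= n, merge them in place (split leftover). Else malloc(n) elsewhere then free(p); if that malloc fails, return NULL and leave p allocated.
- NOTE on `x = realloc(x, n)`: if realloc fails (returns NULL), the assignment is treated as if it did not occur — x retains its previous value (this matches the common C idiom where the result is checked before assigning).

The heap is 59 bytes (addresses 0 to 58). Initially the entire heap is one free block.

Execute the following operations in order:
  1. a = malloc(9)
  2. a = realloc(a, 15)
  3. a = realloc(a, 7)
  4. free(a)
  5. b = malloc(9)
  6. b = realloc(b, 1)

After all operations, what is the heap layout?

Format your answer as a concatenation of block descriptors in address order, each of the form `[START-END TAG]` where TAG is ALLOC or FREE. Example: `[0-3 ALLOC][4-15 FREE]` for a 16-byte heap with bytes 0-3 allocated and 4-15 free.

Op 1: a = malloc(9) -> a = 0; heap: [0-8 ALLOC][9-58 FREE]
Op 2: a = realloc(a, 15) -> a = 0; heap: [0-14 ALLOC][15-58 FREE]
Op 3: a = realloc(a, 7) -> a = 0; heap: [0-6 ALLOC][7-58 FREE]
Op 4: free(a) -> (freed a); heap: [0-58 FREE]
Op 5: b = malloc(9) -> b = 0; heap: [0-8 ALLOC][9-58 FREE]
Op 6: b = realloc(b, 1) -> b = 0; heap: [0-0 ALLOC][1-58 FREE]

Answer: [0-0 ALLOC][1-58 FREE]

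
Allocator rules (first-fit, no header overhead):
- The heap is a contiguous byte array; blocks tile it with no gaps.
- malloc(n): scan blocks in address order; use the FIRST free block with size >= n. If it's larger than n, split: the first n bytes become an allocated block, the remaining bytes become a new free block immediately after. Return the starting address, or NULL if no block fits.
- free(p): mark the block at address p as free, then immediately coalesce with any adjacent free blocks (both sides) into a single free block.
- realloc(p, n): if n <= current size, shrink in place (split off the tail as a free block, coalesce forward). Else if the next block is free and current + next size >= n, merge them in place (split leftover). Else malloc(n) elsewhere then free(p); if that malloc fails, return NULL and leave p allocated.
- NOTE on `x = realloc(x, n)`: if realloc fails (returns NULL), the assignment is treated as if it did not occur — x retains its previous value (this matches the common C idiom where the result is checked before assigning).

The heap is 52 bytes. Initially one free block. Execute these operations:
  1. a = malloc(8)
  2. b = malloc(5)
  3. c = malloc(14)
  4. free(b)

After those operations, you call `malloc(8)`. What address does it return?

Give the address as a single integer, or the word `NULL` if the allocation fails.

Answer: 27

Derivation:
Op 1: a = malloc(8) -> a = 0; heap: [0-7 ALLOC][8-51 FREE]
Op 2: b = malloc(5) -> b = 8; heap: [0-7 ALLOC][8-12 ALLOC][13-51 FREE]
Op 3: c = malloc(14) -> c = 13; heap: [0-7 ALLOC][8-12 ALLOC][13-26 ALLOC][27-51 FREE]
Op 4: free(b) -> (freed b); heap: [0-7 ALLOC][8-12 FREE][13-26 ALLOC][27-51 FREE]
malloc(8): first-fit scan over [0-7 ALLOC][8-12 FREE][13-26 ALLOC][27-51 FREE] -> 27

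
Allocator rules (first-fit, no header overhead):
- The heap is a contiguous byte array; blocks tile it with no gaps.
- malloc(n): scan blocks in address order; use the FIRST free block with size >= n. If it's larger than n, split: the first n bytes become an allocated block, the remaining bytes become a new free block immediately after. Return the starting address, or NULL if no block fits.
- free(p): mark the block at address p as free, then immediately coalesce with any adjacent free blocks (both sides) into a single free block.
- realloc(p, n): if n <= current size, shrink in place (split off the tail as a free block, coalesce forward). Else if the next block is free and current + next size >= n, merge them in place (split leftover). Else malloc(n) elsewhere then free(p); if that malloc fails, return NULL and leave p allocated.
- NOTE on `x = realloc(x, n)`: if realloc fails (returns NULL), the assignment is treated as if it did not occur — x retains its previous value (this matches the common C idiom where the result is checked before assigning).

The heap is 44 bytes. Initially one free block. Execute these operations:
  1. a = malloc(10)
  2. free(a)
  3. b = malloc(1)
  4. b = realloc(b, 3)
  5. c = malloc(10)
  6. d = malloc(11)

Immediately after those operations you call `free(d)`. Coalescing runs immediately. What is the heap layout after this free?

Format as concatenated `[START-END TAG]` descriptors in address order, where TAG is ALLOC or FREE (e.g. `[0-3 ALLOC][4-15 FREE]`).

Answer: [0-2 ALLOC][3-12 ALLOC][13-43 FREE]

Derivation:
Op 1: a = malloc(10) -> a = 0; heap: [0-9 ALLOC][10-43 FREE]
Op 2: free(a) -> (freed a); heap: [0-43 FREE]
Op 3: b = malloc(1) -> b = 0; heap: [0-0 ALLOC][1-43 FREE]
Op 4: b = realloc(b, 3) -> b = 0; heap: [0-2 ALLOC][3-43 FREE]
Op 5: c = malloc(10) -> c = 3; heap: [0-2 ALLOC][3-12 ALLOC][13-43 FREE]
Op 6: d = malloc(11) -> d = 13; heap: [0-2 ALLOC][3-12 ALLOC][13-23 ALLOC][24-43 FREE]
free(d): d = 13 -> block [13-23 ALLOC]; mark free, coalesce with adjacent free neighbors -> [0-2 ALLOC][3-12 ALLOC][13-43 FREE]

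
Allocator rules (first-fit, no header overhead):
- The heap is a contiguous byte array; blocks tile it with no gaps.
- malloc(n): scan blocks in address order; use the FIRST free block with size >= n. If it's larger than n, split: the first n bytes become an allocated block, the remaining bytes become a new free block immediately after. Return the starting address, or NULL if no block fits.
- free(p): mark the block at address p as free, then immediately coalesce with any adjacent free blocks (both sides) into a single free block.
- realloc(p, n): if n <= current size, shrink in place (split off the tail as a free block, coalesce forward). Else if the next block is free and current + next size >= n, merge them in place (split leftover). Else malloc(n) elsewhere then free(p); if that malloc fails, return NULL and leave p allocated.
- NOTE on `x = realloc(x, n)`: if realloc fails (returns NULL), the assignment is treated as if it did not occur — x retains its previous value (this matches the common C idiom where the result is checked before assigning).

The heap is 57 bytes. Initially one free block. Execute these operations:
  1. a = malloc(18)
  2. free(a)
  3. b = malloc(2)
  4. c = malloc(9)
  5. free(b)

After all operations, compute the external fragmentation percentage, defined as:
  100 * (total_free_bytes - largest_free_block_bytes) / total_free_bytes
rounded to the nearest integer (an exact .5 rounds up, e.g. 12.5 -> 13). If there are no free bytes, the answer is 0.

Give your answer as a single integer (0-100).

Op 1: a = malloc(18) -> a = 0; heap: [0-17 ALLOC][18-56 FREE]
Op 2: free(a) -> (freed a); heap: [0-56 FREE]
Op 3: b = malloc(2) -> b = 0; heap: [0-1 ALLOC][2-56 FREE]
Op 4: c = malloc(9) -> c = 2; heap: [0-1 ALLOC][2-10 ALLOC][11-56 FREE]
Op 5: free(b) -> (freed b); heap: [0-1 FREE][2-10 ALLOC][11-56 FREE]
Free blocks: [2 46] total_free=48 largest=46 -> 100*(48-46)/48 = 200/48 ≈ 4.167 -> rounds to 4

Answer: 4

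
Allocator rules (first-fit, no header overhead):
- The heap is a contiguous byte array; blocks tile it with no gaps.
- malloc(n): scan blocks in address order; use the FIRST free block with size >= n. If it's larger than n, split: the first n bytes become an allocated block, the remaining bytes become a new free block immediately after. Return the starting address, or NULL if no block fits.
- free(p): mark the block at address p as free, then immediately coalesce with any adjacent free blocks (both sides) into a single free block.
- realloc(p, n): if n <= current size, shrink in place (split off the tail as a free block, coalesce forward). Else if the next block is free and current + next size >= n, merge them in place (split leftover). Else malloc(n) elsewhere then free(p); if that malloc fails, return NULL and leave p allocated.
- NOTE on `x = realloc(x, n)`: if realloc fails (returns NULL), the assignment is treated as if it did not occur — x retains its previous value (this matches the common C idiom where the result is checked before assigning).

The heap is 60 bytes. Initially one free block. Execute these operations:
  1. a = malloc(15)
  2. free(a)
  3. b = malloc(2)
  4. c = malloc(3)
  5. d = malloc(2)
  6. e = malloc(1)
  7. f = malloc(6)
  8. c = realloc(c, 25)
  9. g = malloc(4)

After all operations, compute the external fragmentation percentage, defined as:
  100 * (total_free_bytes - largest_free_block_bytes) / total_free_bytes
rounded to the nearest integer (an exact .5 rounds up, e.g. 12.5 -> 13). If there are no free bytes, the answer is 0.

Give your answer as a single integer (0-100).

Op 1: a = malloc(15) -> a = 0; heap: [0-14 ALLOC][15-59 FREE]
Op 2: free(a) -> (freed a); heap: [0-59 FREE]
Op 3: b = malloc(2) -> b = 0; heap: [0-1 ALLOC][2-59 FREE]
Op 4: c = malloc(3) -> c = 2; heap: [0-1 ALLOC][2-4 ALLOC][5-59 FREE]
Op 5: d = malloc(2) -> d = 5; heap: [0-1 ALLOC][2-4 ALLOC][5-6 ALLOC][7-59 FREE]
Op 6: e = malloc(1) -> e = 7; heap: [0-1 ALLOC][2-4 ALLOC][5-6 ALLOC][7-7 ALLOC][8-59 FREE]
Op 7: f = malloc(6) -> f = 8; heap: [0-1 ALLOC][2-4 ALLOC][5-6 ALLOC][7-7 ALLOC][8-13 ALLOC][14-59 FREE]
Op 8: c = realloc(c, 25) -> c = 14; heap: [0-1 ALLOC][2-4 FREE][5-6 ALLOC][7-7 ALLOC][8-13 ALLOC][14-38 ALLOC][39-59 FREE]
Op 9: g = malloc(4) -> g = 39; heap: [0-1 ALLOC][2-4 FREE][5-6 ALLOC][7-7 ALLOC][8-13 ALLOC][14-38 ALLOC][39-42 ALLOC][43-59 FREE]
Free blocks: [3 17] total_free=20 largest=17 -> 100*(20-17)/20 = 300/20 = 15

Answer: 15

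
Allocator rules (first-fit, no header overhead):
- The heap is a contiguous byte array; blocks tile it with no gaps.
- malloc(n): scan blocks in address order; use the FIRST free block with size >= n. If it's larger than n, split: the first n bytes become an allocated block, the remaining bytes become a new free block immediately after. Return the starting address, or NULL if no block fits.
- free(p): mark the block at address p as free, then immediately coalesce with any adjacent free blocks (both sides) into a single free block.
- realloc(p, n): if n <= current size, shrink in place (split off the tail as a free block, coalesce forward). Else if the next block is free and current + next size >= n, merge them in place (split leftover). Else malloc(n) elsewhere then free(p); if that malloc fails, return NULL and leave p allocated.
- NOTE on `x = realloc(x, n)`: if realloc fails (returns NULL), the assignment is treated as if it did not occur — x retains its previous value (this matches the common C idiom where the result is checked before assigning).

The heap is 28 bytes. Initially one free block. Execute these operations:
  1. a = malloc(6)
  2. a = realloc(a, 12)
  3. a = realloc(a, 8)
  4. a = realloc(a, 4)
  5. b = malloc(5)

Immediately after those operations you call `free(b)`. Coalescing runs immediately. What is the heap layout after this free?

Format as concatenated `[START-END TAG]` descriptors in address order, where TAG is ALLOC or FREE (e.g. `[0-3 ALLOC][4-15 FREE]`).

Answer: [0-3 ALLOC][4-27 FREE]

Derivation:
Op 1: a = malloc(6) -> a = 0; heap: [0-5 ALLOC][6-27 FREE]
Op 2: a = realloc(a, 12) -> a = 0; heap: [0-11 ALLOC][12-27 FREE]
Op 3: a = realloc(a, 8) -> a = 0; heap: [0-7 ALLOC][8-27 FREE]
Op 4: a = realloc(a, 4) -> a = 0; heap: [0-3 ALLOC][4-27 FREE]
Op 5: b = malloc(5) -> b = 4; heap: [0-3 ALLOC][4-8 ALLOC][9-27 FREE]
free(b): b = 4 -> block [4-8 ALLOC]; mark free, coalesce with adjacent free neighbors -> [0-3 ALLOC][4-27 FREE]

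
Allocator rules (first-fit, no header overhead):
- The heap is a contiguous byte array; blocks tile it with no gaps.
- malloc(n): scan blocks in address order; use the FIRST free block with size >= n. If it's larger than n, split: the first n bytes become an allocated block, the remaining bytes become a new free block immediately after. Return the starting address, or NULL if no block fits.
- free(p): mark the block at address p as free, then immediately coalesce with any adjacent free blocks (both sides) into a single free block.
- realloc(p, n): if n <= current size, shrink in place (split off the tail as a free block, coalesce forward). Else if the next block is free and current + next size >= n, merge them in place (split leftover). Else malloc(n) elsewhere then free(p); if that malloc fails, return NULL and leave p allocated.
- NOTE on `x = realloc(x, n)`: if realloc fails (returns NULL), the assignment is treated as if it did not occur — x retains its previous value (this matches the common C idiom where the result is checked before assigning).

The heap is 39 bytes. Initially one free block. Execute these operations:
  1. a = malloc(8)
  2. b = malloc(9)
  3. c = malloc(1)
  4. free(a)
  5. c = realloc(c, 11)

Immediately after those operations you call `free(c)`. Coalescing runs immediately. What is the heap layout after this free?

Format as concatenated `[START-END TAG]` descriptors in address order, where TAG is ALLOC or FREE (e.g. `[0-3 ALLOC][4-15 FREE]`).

Answer: [0-7 FREE][8-16 ALLOC][17-38 FREE]

Derivation:
Op 1: a = malloc(8) -> a = 0; heap: [0-7 ALLOC][8-38 FREE]
Op 2: b = malloc(9) -> b = 8; heap: [0-7 ALLOC][8-16 ALLOC][17-38 FREE]
Op 3: c = malloc(1) -> c = 17; heap: [0-7 ALLOC][8-16 ALLOC][17-17 ALLOC][18-38 FREE]
Op 4: free(a) -> (freed a); heap: [0-7 FREE][8-16 ALLOC][17-17 ALLOC][18-38 FREE]
Op 5: c = realloc(c, 11) -> c = 17; heap: [0-7 FREE][8-16 ALLOC][17-27 ALLOC][28-38 FREE]
free(c): c = 17 -> block [17-27 ALLOC]; mark free, coalesce with adjacent free neighbors -> [0-7 FREE][8-16 ALLOC][17-38 FREE]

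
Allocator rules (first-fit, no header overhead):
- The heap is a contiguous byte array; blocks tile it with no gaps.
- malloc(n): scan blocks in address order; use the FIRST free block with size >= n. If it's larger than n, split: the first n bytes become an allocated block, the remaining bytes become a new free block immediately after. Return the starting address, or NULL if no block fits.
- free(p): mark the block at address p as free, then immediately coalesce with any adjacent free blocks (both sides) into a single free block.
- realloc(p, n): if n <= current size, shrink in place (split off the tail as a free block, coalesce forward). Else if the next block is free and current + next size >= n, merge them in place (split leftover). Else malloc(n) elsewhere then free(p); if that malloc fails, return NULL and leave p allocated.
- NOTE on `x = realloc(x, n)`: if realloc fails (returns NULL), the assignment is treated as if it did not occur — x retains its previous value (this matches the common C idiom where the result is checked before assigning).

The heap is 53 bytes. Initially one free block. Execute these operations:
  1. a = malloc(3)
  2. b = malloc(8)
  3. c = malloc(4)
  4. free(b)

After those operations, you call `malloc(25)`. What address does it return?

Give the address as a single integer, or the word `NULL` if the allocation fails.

Answer: 15

Derivation:
Op 1: a = malloc(3) -> a = 0; heap: [0-2 ALLOC][3-52 FREE]
Op 2: b = malloc(8) -> b = 3; heap: [0-2 ALLOC][3-10 ALLOC][11-52 FREE]
Op 3: c = malloc(4) -> c = 11; heap: [0-2 ALLOC][3-10 ALLOC][11-14 ALLOC][15-52 FREE]
Op 4: free(b) -> (freed b); heap: [0-2 ALLOC][3-10 FREE][11-14 ALLOC][15-52 FREE]
malloc(25): first-fit scan over [0-2 ALLOC][3-10 FREE][11-14 ALLOC][15-52 FREE] -> 15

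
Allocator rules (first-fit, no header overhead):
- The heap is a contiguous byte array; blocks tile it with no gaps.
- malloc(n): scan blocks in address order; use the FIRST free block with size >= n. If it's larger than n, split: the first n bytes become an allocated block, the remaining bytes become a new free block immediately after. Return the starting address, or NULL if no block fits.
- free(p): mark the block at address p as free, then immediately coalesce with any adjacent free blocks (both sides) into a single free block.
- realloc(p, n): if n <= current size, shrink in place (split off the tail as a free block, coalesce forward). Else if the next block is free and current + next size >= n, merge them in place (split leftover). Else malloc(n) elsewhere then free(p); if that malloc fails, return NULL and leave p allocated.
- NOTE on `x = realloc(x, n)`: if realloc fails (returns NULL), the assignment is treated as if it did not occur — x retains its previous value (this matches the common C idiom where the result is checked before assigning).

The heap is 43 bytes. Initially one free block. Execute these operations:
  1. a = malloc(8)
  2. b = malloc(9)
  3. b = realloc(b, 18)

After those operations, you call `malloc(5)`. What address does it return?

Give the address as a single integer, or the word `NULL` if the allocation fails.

Answer: 26

Derivation:
Op 1: a = malloc(8) -> a = 0; heap: [0-7 ALLOC][8-42 FREE]
Op 2: b = malloc(9) -> b = 8; heap: [0-7 ALLOC][8-16 ALLOC][17-42 FREE]
Op 3: b = realloc(b, 18) -> b = 8; heap: [0-7 ALLOC][8-25 ALLOC][26-42 FREE]
malloc(5): first-fit scan over [0-7 ALLOC][8-25 ALLOC][26-42 FREE] -> 26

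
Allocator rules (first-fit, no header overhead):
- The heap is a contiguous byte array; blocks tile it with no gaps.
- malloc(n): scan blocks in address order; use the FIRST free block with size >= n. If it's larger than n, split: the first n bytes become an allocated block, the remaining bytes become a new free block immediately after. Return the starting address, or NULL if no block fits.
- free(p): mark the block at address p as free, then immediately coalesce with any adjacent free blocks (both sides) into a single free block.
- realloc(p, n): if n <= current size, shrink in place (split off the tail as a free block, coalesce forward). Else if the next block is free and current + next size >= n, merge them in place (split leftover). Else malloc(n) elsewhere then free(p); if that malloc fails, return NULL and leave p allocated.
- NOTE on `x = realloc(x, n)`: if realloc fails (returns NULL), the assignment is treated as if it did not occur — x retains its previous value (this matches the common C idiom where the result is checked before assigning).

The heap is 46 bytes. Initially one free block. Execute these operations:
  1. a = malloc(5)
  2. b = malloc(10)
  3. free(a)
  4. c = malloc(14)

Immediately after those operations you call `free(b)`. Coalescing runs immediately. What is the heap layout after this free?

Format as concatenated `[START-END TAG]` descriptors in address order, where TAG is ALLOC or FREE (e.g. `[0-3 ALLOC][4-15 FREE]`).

Op 1: a = malloc(5) -> a = 0; heap: [0-4 ALLOC][5-45 FREE]
Op 2: b = malloc(10) -> b = 5; heap: [0-4 ALLOC][5-14 ALLOC][15-45 FREE]
Op 3: free(a) -> (freed a); heap: [0-4 FREE][5-14 ALLOC][15-45 FREE]
Op 4: c = malloc(14) -> c = 15; heap: [0-4 FREE][5-14 ALLOC][15-28 ALLOC][29-45 FREE]
free(b): b = 5 -> block [5-14 ALLOC]; mark free, coalesce with adjacent free neighbors -> [0-14 FREE][15-28 ALLOC][29-45 FREE]

Answer: [0-14 FREE][15-28 ALLOC][29-45 FREE]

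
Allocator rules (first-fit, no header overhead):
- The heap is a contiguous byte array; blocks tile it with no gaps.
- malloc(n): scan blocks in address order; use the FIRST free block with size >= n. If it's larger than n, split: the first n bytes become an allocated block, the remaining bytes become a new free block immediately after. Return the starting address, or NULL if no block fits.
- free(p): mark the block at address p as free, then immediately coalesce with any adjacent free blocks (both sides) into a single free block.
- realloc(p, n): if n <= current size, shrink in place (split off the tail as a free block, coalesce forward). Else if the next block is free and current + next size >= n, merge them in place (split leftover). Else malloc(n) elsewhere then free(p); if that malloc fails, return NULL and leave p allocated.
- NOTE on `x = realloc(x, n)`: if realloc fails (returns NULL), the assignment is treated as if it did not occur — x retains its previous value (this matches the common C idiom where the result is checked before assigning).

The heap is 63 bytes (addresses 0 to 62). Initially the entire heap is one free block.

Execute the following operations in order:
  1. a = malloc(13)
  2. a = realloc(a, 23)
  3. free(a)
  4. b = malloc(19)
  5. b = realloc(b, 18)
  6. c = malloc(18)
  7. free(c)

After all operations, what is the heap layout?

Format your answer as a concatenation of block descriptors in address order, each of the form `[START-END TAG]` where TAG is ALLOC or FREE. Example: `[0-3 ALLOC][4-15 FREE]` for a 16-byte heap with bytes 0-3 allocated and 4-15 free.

Answer: [0-17 ALLOC][18-62 FREE]

Derivation:
Op 1: a = malloc(13) -> a = 0; heap: [0-12 ALLOC][13-62 FREE]
Op 2: a = realloc(a, 23) -> a = 0; heap: [0-22 ALLOC][23-62 FREE]
Op 3: free(a) -> (freed a); heap: [0-62 FREE]
Op 4: b = malloc(19) -> b = 0; heap: [0-18 ALLOC][19-62 FREE]
Op 5: b = realloc(b, 18) -> b = 0; heap: [0-17 ALLOC][18-62 FREE]
Op 6: c = malloc(18) -> c = 18; heap: [0-17 ALLOC][18-35 ALLOC][36-62 FREE]
Op 7: free(c) -> (freed c); heap: [0-17 ALLOC][18-62 FREE]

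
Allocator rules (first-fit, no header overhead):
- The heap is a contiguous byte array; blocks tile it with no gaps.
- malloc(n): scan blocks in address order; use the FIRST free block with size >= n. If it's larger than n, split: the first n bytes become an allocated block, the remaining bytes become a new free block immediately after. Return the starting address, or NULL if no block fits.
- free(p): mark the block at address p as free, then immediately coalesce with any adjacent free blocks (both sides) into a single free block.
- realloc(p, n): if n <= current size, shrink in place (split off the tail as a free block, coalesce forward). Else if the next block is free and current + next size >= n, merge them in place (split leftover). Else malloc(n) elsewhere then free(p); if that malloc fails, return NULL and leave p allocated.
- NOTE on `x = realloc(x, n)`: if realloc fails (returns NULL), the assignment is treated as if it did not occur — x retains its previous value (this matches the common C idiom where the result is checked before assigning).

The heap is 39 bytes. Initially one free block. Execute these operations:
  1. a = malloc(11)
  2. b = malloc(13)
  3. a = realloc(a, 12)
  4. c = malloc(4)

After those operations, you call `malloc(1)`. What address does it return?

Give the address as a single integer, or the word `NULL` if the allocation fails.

Answer: 4

Derivation:
Op 1: a = malloc(11) -> a = 0; heap: [0-10 ALLOC][11-38 FREE]
Op 2: b = malloc(13) -> b = 11; heap: [0-10 ALLOC][11-23 ALLOC][24-38 FREE]
Op 3: a = realloc(a, 12) -> a = 24; heap: [0-10 FREE][11-23 ALLOC][24-35 ALLOC][36-38 FREE]
Op 4: c = malloc(4) -> c = 0; heap: [0-3 ALLOC][4-10 FREE][11-23 ALLOC][24-35 ALLOC][36-38 FREE]
malloc(1): first-fit scan over [0-3 ALLOC][4-10 FREE][11-23 ALLOC][24-35 ALLOC][36-38 FREE] -> 4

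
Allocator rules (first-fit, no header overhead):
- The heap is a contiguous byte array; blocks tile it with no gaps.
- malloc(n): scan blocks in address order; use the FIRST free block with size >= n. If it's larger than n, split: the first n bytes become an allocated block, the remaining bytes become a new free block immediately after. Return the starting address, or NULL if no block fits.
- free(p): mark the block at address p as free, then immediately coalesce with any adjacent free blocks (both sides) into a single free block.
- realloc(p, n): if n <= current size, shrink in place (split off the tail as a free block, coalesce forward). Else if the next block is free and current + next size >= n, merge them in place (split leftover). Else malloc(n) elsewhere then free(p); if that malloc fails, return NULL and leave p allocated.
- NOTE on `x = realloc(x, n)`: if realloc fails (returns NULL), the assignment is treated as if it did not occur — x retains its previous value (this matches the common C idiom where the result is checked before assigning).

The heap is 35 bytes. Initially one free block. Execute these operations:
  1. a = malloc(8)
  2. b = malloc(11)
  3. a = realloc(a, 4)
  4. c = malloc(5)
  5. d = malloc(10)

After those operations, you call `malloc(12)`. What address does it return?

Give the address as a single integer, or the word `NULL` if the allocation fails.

Op 1: a = malloc(8) -> a = 0; heap: [0-7 ALLOC][8-34 FREE]
Op 2: b = malloc(11) -> b = 8; heap: [0-7 ALLOC][8-18 ALLOC][19-34 FREE]
Op 3: a = realloc(a, 4) -> a = 0; heap: [0-3 ALLOC][4-7 FREE][8-18 ALLOC][19-34 FREE]
Op 4: c = malloc(5) -> c = 19; heap: [0-3 ALLOC][4-7 FREE][8-18 ALLOC][19-23 ALLOC][24-34 FREE]
Op 5: d = malloc(10) -> d = 24; heap: [0-3 ALLOC][4-7 FREE][8-18 ALLOC][19-23 ALLOC][24-33 ALLOC][34-34 FREE]
malloc(12): first-fit scan over [0-3 ALLOC][4-7 FREE][8-18 ALLOC][19-23 ALLOC][24-33 ALLOC][34-34 FREE] -> NULL

Answer: NULL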